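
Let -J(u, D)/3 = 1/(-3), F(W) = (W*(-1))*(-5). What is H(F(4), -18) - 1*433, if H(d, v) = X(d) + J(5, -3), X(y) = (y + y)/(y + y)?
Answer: -431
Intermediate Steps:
F(W) = 5*W (F(W) = -W*(-5) = 5*W)
J(u, D) = 1 (J(u, D) = -3/(-3) = -3*(-1/3) = 1)
X(y) = 1 (X(y) = (2*y)/((2*y)) = (2*y)*(1/(2*y)) = 1)
H(d, v) = 2 (H(d, v) = 1 + 1 = 2)
H(F(4), -18) - 1*433 = 2 - 1*433 = 2 - 433 = -431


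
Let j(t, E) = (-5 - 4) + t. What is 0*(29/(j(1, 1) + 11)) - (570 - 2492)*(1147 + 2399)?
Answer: 6815412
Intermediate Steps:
j(t, E) = -9 + t
0*(29/(j(1, 1) + 11)) - (570 - 2492)*(1147 + 2399) = 0*(29/((-9 + 1) + 11)) - (570 - 2492)*(1147 + 2399) = 0*(29/(-8 + 11)) - (-1922)*3546 = 0*(29/3) - 1*(-6815412) = 0*((⅓)*29) + 6815412 = 0*(29/3) + 6815412 = 0 + 6815412 = 6815412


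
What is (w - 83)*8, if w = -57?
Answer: -1120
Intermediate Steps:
(w - 83)*8 = (-57 - 83)*8 = -140*8 = -1120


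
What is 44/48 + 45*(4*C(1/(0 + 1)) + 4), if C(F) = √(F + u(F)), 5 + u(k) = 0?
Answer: 2171/12 + 360*I ≈ 180.92 + 360.0*I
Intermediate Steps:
u(k) = -5 (u(k) = -5 + 0 = -5)
C(F) = √(-5 + F) (C(F) = √(F - 5) = √(-5 + F))
44/48 + 45*(4*C(1/(0 + 1)) + 4) = 44/48 + 45*(4*√(-5 + 1/(0 + 1)) + 4) = 44*(1/48) + 45*(4*√(-5 + 1/1) + 4) = 11/12 + 45*(4*√(-5 + 1) + 4) = 11/12 + 45*(4*√(-4) + 4) = 11/12 + 45*(4*(2*I) + 4) = 11/12 + 45*(8*I + 4) = 11/12 + 45*(4 + 8*I) = 11/12 + (180 + 360*I) = 2171/12 + 360*I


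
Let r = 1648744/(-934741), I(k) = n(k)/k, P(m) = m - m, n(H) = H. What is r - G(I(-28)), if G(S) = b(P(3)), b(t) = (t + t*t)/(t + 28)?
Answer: -1648744/934741 ≈ -1.7639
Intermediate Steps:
P(m) = 0
I(k) = 1 (I(k) = k/k = 1)
r = -1648744/934741 (r = 1648744*(-1/934741) = -1648744/934741 ≈ -1.7639)
b(t) = (t + t**2)/(28 + t)
G(S) = 0 (G(S) = 0*(1 + 0)/(28 + 0) = 0*1/28 = 0*(1/28)*1 = 0)
r - G(I(-28)) = -1648744/934741 - 1*0 = -1648744/934741 + 0 = -1648744/934741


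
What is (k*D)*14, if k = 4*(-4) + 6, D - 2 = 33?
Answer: -4900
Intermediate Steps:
D = 35 (D = 2 + 33 = 35)
k = -10 (k = -16 + 6 = -10)
(k*D)*14 = -10*35*14 = -350*14 = -4900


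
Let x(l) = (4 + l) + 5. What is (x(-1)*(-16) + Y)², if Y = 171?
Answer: 1849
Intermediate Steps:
x(l) = 9 + l
(x(-1)*(-16) + Y)² = ((9 - 1)*(-16) + 171)² = (8*(-16) + 171)² = (-128 + 171)² = 43² = 1849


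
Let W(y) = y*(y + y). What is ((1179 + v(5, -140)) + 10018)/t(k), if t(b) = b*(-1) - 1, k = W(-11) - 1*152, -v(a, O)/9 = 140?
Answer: -9937/91 ≈ -109.20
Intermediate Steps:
v(a, O) = -1260 (v(a, O) = -9*140 = -1260)
W(y) = 2*y**2 (W(y) = y*(2*y) = 2*y**2)
k = 90 (k = 2*(-11)**2 - 1*152 = 2*121 - 152 = 242 - 152 = 90)
t(b) = -1 - b (t(b) = -b - 1 = -1 - b)
((1179 + v(5, -140)) + 10018)/t(k) = ((1179 - 1260) + 10018)/(-1 - 1*90) = (-81 + 10018)/(-1 - 90) = 9937/(-91) = 9937*(-1/91) = -9937/91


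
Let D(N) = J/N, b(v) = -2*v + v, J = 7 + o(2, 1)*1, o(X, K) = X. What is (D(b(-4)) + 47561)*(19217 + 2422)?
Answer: 4116884667/4 ≈ 1.0292e+9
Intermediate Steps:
J = 9 (J = 7 + 2*1 = 7 + 2 = 9)
b(v) = -v
D(N) = 9/N
(D(b(-4)) + 47561)*(19217 + 2422) = (9/((-1*(-4))) + 47561)*(19217 + 2422) = (9/4 + 47561)*21639 = (190253/4)*21639 = 4116884667/4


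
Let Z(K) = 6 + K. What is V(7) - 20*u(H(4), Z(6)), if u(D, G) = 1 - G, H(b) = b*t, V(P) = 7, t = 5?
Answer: 227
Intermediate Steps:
H(b) = 5*b (H(b) = b*5 = 5*b)
V(7) - 20*u(H(4), Z(6)) = 7 - 20*(1 - (6 + 6)) = 7 - 20*(1 - 1*12) = 7 - 20*(1 - 12) = 7 - 20*(-11) = 7 + 220 = 227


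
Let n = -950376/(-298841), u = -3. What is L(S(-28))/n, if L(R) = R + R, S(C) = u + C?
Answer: -9264071/475188 ≈ -19.496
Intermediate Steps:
S(C) = -3 + C
n = 950376/298841 (n = -950376*(-1/298841) = 950376/298841 ≈ 3.1802)
L(R) = 2*R
L(S(-28))/n = (2*(-3 - 28))/(950376/298841) = (2*(-31))*(298841/950376) = -62*298841/950376 = -9264071/475188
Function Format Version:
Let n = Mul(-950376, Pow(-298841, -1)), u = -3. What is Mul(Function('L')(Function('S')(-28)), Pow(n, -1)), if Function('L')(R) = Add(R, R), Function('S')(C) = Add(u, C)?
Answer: Rational(-9264071, 475188) ≈ -19.496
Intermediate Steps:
Function('S')(C) = Add(-3, C)
n = Rational(950376, 298841) (n = Mul(-950376, Rational(-1, 298841)) = Rational(950376, 298841) ≈ 3.1802)
Function('L')(R) = Mul(2, R)
Mul(Function('L')(Function('S')(-28)), Pow(n, -1)) = Mul(Mul(2, Add(-3, -28)), Pow(Rational(950376, 298841), -1)) = Mul(Mul(2, -31), Rational(298841, 950376)) = Mul(-62, Rational(298841, 950376)) = Rational(-9264071, 475188)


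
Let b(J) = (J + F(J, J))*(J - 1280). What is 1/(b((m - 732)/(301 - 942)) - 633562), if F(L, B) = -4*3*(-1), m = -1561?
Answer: -410881/268488185317 ≈ -1.5304e-6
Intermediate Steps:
F(L, B) = 12 (F(L, B) = -12*(-1) = 12)
b(J) = (-1280 + J)*(12 + J) (b(J) = (J + 12)*(J - 1280) = (12 + J)*(-1280 + J) = (-1280 + J)*(12 + J))
1/(b((m - 732)/(301 - 942)) - 633562) = 1/((-15360 + ((-1561 - 732)/(301 - 942))² - 1268*(-1561 - 732)/(301 - 942)) - 633562) = 1/((-15360 + (-2293/(-641))² - (-2907524)/(-641)) - 633562) = 1/((-15360 + (-2293*(-1/641))² - (-2907524)*(-1)/641) - 633562) = 1/((-15360 + (2293/641)² - 1268*2293/641) - 633562) = 1/((-15360 + 5257849/410881 - 2907524/641) - 633562) = 1/(-8169597195/410881 - 633562) = 1/(-268488185317/410881) = -410881/268488185317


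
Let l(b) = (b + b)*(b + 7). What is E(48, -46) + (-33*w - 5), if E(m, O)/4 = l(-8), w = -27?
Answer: 950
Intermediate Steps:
l(b) = 2*b*(7 + b) (l(b) = (2*b)*(7 + b) = 2*b*(7 + b))
E(m, O) = 64 (E(m, O) = 4*(2*(-8)*(7 - 8)) = 4*(2*(-8)*(-1)) = 4*16 = 64)
E(48, -46) + (-33*w - 5) = 64 + (-33*(-27) - 5) = 64 + (891 - 5) = 64 + 886 = 950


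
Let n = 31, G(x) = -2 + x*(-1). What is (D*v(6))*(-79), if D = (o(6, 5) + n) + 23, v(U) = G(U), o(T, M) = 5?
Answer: 37288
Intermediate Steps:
G(x) = -2 - x
v(U) = -2 - U
D = 59 (D = (5 + 31) + 23 = 36 + 23 = 59)
(D*v(6))*(-79) = (59*(-2 - 1*6))*(-79) = (59*(-2 - 6))*(-79) = (59*(-8))*(-79) = -472*(-79) = 37288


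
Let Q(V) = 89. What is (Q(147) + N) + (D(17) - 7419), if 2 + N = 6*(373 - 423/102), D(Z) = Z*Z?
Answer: -82108/17 ≈ -4829.9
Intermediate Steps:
D(Z) = Z²
N = 37589/17 (N = -2 + 6*(373 - 423/102) = -2 + 6*(373 - 1*141/34) = -2 + 6*(373 - 141/34) = -2 + 6*(12541/34) = -2 + 37623/17 = 37589/17 ≈ 2211.1)
(Q(147) + N) + (D(17) - 7419) = (89 + 37589/17) + (17² - 7419) = 39102/17 + (289 - 7419) = 39102/17 - 7130 = -82108/17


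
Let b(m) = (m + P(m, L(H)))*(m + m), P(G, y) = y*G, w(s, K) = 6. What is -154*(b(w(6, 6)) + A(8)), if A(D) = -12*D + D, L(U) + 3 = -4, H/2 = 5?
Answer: 80080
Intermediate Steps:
H = 10 (H = 2*5 = 10)
L(U) = -7 (L(U) = -3 - 4 = -7)
P(G, y) = G*y
b(m) = -12*m² (b(m) = (m + m*(-7))*(m + m) = (m - 7*m)*(2*m) = (-6*m)*(2*m) = -12*m²)
A(D) = -11*D
-154*(b(w(6, 6)) + A(8)) = -154*(-12*6² - 11*8) = -154*(-12*36 - 88) = -154*(-432 - 88) = -154*(-520) = 80080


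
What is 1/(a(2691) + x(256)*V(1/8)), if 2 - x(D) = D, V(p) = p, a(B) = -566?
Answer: -4/2391 ≈ -0.0016729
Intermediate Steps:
x(D) = 2 - D
1/(a(2691) + x(256)*V(1/8)) = 1/(-566 + (2 - 1*256)/8) = 1/(-566 + (2 - 256)*(1/8)) = 1/(-566 - 254*1/8) = 1/(-566 - 127/4) = 1/(-2391/4) = -4/2391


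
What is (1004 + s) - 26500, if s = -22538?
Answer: -48034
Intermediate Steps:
(1004 + s) - 26500 = (1004 - 22538) - 26500 = -21534 - 26500 = -48034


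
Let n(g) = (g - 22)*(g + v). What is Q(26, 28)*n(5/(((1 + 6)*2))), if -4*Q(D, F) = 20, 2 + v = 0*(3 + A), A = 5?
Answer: -34845/196 ≈ -177.78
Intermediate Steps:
v = -2 (v = -2 + 0*(3 + 5) = -2 + 0*8 = -2 + 0 = -2)
Q(D, F) = -5 (Q(D, F) = -¼*20 = -5)
n(g) = (-22 + g)*(-2 + g) (n(g) = (g - 22)*(g - 2) = (-22 + g)*(-2 + g))
Q(26, 28)*n(5/(((1 + 6)*2))) = -5*(44 + (5/(((1 + 6)*2)))² - 120/((1 + 6)*2)) = -5*(44 + (5/((7*2)))² - 120/(7*2)) = -5*(44 + (5/14)² - 120/14) = -5*(44 + (5*(1/14))² - 120/14) = -5*(44 + (5/14)² - 24*5/14) = -5*(44 + 25/196 - 60/7) = -5*6969/196 = -34845/196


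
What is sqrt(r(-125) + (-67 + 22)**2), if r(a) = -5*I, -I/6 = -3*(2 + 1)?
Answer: 3*sqrt(195) ≈ 41.893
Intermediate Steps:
I = 54 (I = -(-18)*(2 + 1) = -(-18)*3 = -6*(-9) = 54)
r(a) = -270 (r(a) = -5*54 = -270)
sqrt(r(-125) + (-67 + 22)**2) = sqrt(-270 + (-67 + 22)**2) = sqrt(-270 + (-45)**2) = sqrt(-270 + 2025) = sqrt(1755) = 3*sqrt(195)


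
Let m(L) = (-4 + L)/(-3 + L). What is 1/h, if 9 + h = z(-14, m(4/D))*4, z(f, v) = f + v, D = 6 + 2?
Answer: -5/297 ≈ -0.016835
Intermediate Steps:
D = 8
m(L) = (-4 + L)/(-3 + L)
h = -297/5 (h = -9 + (-14 + (-4 + 4/8)/(-3 + 4/8))*4 = -9 + (-14 + (-4 + 4*(1/8))/(-3 + 4*(1/8)))*4 = -9 + (-14 + (-4 + 1/2)/(-3 + 1/2))*4 = -9 + (-14 - 7/2/(-5/2))*4 = -9 + (-14 - 2/5*(-7/2))*4 = -9 + (-14 + 7/5)*4 = -9 - 63/5*4 = -9 - 252/5 = -297/5 ≈ -59.400)
1/h = 1/(-297/5) = -5/297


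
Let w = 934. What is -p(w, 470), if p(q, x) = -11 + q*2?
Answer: -1857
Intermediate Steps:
p(q, x) = -11 + 2*q
-p(w, 470) = -(-11 + 2*934) = -(-11 + 1868) = -1*1857 = -1857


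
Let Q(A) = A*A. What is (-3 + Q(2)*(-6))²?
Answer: 729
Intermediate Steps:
Q(A) = A²
(-3 + Q(2)*(-6))² = (-3 + 2²*(-6))² = (-3 + 4*(-6))² = (-3 - 24)² = (-27)² = 729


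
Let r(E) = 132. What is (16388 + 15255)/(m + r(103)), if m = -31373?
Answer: -31643/31241 ≈ -1.0129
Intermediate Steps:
(16388 + 15255)/(m + r(103)) = (16388 + 15255)/(-31373 + 132) = 31643/(-31241) = 31643*(-1/31241) = -31643/31241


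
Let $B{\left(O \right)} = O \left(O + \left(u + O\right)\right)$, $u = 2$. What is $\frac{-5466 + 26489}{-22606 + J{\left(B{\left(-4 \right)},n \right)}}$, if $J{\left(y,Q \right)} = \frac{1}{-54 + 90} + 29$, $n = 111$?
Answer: $- \frac{756828}{812771} \approx -0.93117$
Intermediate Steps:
$B{\left(O \right)} = O \left(2 + 2 O\right)$ ($B{\left(O \right)} = O \left(O + \left(2 + O\right)\right) = O \left(2 + 2 O\right)$)
$J{\left(y,Q \right)} = \frac{1045}{36}$ ($J{\left(y,Q \right)} = \frac{1}{36} + 29 = \frac{1045}{36}$)
$\frac{-5466 + 26489}{-22606 + J{\left(B{\left(-4 \right)},n \right)}} = \frac{-5466 + 26489}{-22606 + \frac{1045}{36}} = \frac{21023}{- \frac{812771}{36}} = 21023 \left(- \frac{36}{812771}\right) = - \frac{756828}{812771}$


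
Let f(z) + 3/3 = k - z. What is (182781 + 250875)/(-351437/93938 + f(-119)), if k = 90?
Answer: 4526308592/2131963 ≈ 2123.1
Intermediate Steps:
f(z) = 89 - z (f(z) = -1 + (90 - z) = 89 - z)
(182781 + 250875)/(-351437/93938 + f(-119)) = (182781 + 250875)/(-351437/93938 + (89 - 1*(-119))) = 433656/(-351437*1/93938 + (89 + 119)) = 433656/(-351437/93938 + 208) = 433656/(19187667/93938) = 433656*(93938/19187667) = 4526308592/2131963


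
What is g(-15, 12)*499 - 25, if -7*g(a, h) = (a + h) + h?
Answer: -4666/7 ≈ -666.57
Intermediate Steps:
g(a, h) = -2*h/7 - a/7 (g(a, h) = -((a + h) + h)/7 = -(a + 2*h)/7 = -2*h/7 - a/7)
g(-15, 12)*499 - 25 = (-2/7*12 - ⅐*(-15))*499 - 25 = (-24/7 + 15/7)*499 - 25 = -9/7*499 - 25 = -4491/7 - 25 = -4666/7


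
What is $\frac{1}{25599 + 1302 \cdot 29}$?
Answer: $\frac{1}{63357} \approx 1.5784 \cdot 10^{-5}$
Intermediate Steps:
$\frac{1}{25599 + 1302 \cdot 29} = \frac{1}{25599 + 37758} = \frac{1}{63357}$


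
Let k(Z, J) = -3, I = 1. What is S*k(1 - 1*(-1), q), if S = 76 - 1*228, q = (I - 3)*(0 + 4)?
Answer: 456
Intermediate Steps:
q = -8 (q = (1 - 3)*(0 + 4) = -2*4 = -8)
S = -152 (S = 76 - 228 = -152)
S*k(1 - 1*(-1), q) = -152*(-3) = 456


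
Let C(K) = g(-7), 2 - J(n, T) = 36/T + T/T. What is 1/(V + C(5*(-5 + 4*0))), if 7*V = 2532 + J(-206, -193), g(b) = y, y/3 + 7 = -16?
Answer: 1351/395686 ≈ 0.0034143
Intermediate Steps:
y = -69 (y = -21 + 3*(-16) = -21 - 48 = -69)
J(n, T) = 1 - 36/T (J(n, T) = 2 - (36/T + T/T) = 2 - (36/T + 1) = 2 - (1 + 36/T) = 2 + (-1 - 36/T) = 1 - 36/T)
g(b) = -69
V = 488905/1351 (V = (2532 + (-36 - 193)/(-193))/7 = (2532 - 1/193*(-229))/7 = (2532 + 229/193)/7 = (1/7)*(488905/193) = 488905/1351 ≈ 361.88)
C(K) = -69
1/(V + C(5*(-5 + 4*0))) = 1/(488905/1351 - 69) = 1/(395686/1351) = 1351/395686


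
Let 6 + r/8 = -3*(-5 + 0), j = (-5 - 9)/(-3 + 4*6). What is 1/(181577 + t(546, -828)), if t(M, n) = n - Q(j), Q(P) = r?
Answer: 1/180677 ≈ 5.5347e-6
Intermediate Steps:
j = -⅔ (j = -14/(-3 + 24) = -14/21 = -14*1/21 = -⅔ ≈ -0.66667)
r = 72 (r = -48 + 8*(-3*(-5 + 0)) = -48 + 8*(-3*(-5)) = -48 + 8*15 = -48 + 120 = 72)
Q(P) = 72
t(M, n) = -72 + n (t(M, n) = n - 1*72 = n - 72 = -72 + n)
1/(181577 + t(546, -828)) = 1/(181577 + (-72 - 828)) = 1/(181577 - 900) = 1/180677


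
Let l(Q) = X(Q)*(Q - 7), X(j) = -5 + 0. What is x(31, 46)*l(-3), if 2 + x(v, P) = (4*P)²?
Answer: 1692700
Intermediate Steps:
x(v, P) = -2 + 16*P² (x(v, P) = -2 + (4*P)² = -2 + 16*P²)
X(j) = -5
l(Q) = 35 - 5*Q (l(Q) = -5*(Q - 7) = -5*(-7 + Q) = 35 - 5*Q)
x(31, 46)*l(-3) = (-2 + 16*46²)*(35 - 5*(-3)) = (-2 + 16*2116)*(35 + 15) = (-2 + 33856)*50 = 33854*50 = 1692700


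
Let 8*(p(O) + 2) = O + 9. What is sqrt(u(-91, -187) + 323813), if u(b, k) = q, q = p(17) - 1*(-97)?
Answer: sqrt(1295645)/2 ≈ 569.13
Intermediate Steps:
p(O) = -7/8 + O/8 (p(O) = -2 + (O + 9)/8 = -2 + (9 + O)/8 = -2 + (9/8 + O/8) = -7/8 + O/8)
q = 393/4 (q = (-7/8 + (1/8)*17) - 1*(-97) = (-7/8 + 17/8) + 97 = 5/4 + 97 = 393/4 ≈ 98.250)
u(b, k) = 393/4
sqrt(u(-91, -187) + 323813) = sqrt(393/4 + 323813) = sqrt(1295645/4) = sqrt(1295645)/2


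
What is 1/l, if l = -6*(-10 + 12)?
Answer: -1/12 ≈ -0.083333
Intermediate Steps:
l = -12 (l = -6*2 = -12)
1/l = 1/(-12) = -1/12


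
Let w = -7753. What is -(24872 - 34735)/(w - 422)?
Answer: -9863/8175 ≈ -1.2065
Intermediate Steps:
-(24872 - 34735)/(w - 422) = -(24872 - 34735)/(-7753 - 422) = -(-9863)/(-8175) = -(-9863)*(-1)/8175 = -1*9863/8175 = -9863/8175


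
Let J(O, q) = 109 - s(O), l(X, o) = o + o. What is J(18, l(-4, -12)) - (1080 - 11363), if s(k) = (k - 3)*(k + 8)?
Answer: 10002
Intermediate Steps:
s(k) = (-3 + k)*(8 + k)
l(X, o) = 2*o
J(O, q) = 133 - O² - 5*O (J(O, q) = 109 - (-24 + O² + 5*O) = 109 + (24 - O² - 5*O) = 133 - O² - 5*O)
J(18, l(-4, -12)) - (1080 - 11363) = (133 - 1*18² - 5*18) - (1080 - 11363) = (133 - 1*324 - 90) - 1*(-10283) = (133 - 324 - 90) + 10283 = -281 + 10283 = 10002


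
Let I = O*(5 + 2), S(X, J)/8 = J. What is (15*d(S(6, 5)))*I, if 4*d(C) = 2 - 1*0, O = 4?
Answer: 210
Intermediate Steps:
S(X, J) = 8*J
d(C) = ½ (d(C) = (2 - 1*0)/4 = (2 + 0)/4 = (¼)*2 = ½)
I = 28 (I = 4*(5 + 2) = 4*7 = 28)
(15*d(S(6, 5)))*I = (15*(½))*28 = (15/2)*28 = 210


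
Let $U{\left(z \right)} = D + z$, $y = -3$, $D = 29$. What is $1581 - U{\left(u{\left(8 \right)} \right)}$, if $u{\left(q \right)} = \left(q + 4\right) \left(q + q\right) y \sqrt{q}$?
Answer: $1552 + 1152 \sqrt{2} \approx 3181.2$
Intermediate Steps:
$u{\left(q \right)} = - 6 q^{\frac{3}{2}} \left(4 + q\right)$ ($u{\left(q \right)} = \left(q + 4\right) \left(q + q\right) \left(- 3 \sqrt{q}\right) = \left(4 + q\right) 2 q \left(- 3 \sqrt{q}\right) = 2 q \left(4 + q\right) \left(- 3 \sqrt{q}\right) = - 6 q^{\frac{3}{2}} \left(4 + q\right)$)
$U{\left(z \right)} = 29 + z$
$1581 - U{\left(u{\left(8 \right)} \right)} = 1581 - \left(29 + 6 \cdot 8^{\frac{3}{2}} \left(-4 - 8\right)\right) = 1581 - \left(29 + 6 \cdot 16 \sqrt{2} \left(-4 - 8\right)\right) = 1581 - \left(29 + 6 \cdot 16 \sqrt{2} \left(-12\right)\right) = 1581 - \left(29 - 1152 \sqrt{2}\right) = 1552 + 1152 \sqrt{2}$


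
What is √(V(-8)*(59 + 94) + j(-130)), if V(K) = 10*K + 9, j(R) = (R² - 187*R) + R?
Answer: √30217 ≈ 173.83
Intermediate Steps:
j(R) = R² - 186*R
V(K) = 9 + 10*K
√(V(-8)*(59 + 94) + j(-130)) = √((9 + 10*(-8))*(59 + 94) - 130*(-186 - 130)) = √((9 - 80)*153 - 130*(-316)) = √(-71*153 + 41080) = √(-10863 + 41080) = √30217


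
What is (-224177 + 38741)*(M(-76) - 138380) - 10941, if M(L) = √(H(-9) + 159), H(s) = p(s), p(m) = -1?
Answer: 25660622739 - 185436*√158 ≈ 2.5658e+10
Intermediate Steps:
H(s) = -1
M(L) = √158 (M(L) = √(-1 + 159) = √158)
(-224177 + 38741)*(M(-76) - 138380) - 10941 = (-224177 + 38741)*(√158 - 138380) - 10941 = -185436*(-138380 + √158) - 10941 = (25660633680 - 185436*√158) - 10941 = 25660622739 - 185436*√158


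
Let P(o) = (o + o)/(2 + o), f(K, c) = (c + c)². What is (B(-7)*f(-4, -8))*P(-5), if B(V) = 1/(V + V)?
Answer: -1280/21 ≈ -60.952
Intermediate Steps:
f(K, c) = 4*c² (f(K, c) = (2*c)² = 4*c²)
P(o) = 2*o/(2 + o) (P(o) = (2*o)/(2 + o) = 2*o/(2 + o))
B(V) = 1/(2*V)
(B(-7)*f(-4, -8))*P(-5) = (((½)/(-7))*(4*(-8)²))*(2*(-5)/(2 - 5)) = (((½)*(-⅐))*(4*64))*(2*(-5)/(-3)) = (-1/14*256)*(2*(-5)*(-⅓)) = -128/7*10/3 = -1280/21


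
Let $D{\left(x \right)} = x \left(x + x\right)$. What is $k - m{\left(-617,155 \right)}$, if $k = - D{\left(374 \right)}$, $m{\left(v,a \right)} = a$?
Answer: $-279907$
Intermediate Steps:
$D{\left(x \right)} = 2 x^{2}$ ($D{\left(x \right)} = x 2 x = 2 x^{2}$)
$k = -279752$ ($k = - 2 \cdot 374^{2} = - 2 \cdot 139876 = \left(-1\right) 279752 = -279752$)
$k - m{\left(-617,155 \right)} = -279752 - 155 = -279907$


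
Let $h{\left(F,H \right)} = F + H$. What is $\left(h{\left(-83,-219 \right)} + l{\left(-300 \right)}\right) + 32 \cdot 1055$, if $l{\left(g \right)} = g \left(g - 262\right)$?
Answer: $202058$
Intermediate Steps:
$l{\left(g \right)} = g \left(-262 + g\right)$
$\left(h{\left(-83,-219 \right)} + l{\left(-300 \right)}\right) + 32 \cdot 1055 = \left(\left(-83 - 219\right) - 300 \left(-262 - 300\right)\right) + 32 \cdot 1055 = \left(-302 - -168600\right) + 33760 = \left(-302 + 168600\right) + 33760 = 168298 + 33760 = 202058$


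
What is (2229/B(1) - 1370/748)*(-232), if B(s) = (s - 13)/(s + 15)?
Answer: 129016708/187 ≈ 6.8993e+5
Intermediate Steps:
B(s) = (-13 + s)/(15 + s)
(2229/B(1) - 1370/748)*(-232) = (2229/(((-13 + 1)/(15 + 1))) - 1370/748)*(-232) = (2229/((-12/16)) - 1370*1/748)*(-232) = (2229/(((1/16)*(-12))) - 685/374)*(-232) = (2229/(-¾) - 685/374)*(-232) = (2229*(-4/3) - 685/374)*(-232) = (-2972 - 685/374)*(-232) = -1112213/374*(-232) = 129016708/187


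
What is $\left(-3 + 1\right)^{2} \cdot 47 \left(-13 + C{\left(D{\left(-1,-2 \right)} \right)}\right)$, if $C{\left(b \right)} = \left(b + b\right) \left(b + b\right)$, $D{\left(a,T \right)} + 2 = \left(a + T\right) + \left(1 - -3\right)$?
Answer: $-1692$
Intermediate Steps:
$D{\left(a,T \right)} = 2 + T + a$ ($D{\left(a,T \right)} = -2 + \left(\left(a + T\right) + \left(1 - -3\right)\right) = -2 + \left(\left(T + a\right) + \left(1 + 3\right)\right) = -2 + \left(\left(T + a\right) + 4\right) = -2 + \left(4 + T + a\right) = 2 + T + a$)
$C{\left(b \right)} = 4 b^{2}$ ($C{\left(b \right)} = 2 b 2 b = 4 b^{2}$)
$\left(-3 + 1\right)^{2} \cdot 47 \left(-13 + C{\left(D{\left(-1,-2 \right)} \right)}\right) = \left(-3 + 1\right)^{2} \cdot 47 \left(-13 + 4 \left(2 - 2 - 1\right)^{2}\right) = \left(-2\right)^{2} \cdot 47 \left(-13 + 4 \left(-1\right)^{2}\right) = 4 \cdot 47 \left(-13 + 4 \cdot 1\right) = 188 \left(-13 + 4\right) = 188 \left(-9\right) = -1692$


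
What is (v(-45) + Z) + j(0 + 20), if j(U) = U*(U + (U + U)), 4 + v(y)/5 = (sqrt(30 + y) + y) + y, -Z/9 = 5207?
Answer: -46133 + 5*I*sqrt(15) ≈ -46133.0 + 19.365*I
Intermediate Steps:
Z = -46863 (Z = -9*5207 = -46863)
v(y) = -20 + 5*sqrt(30 + y) + 10*y (v(y) = -20 + 5*((sqrt(30 + y) + y) + y) = -20 + 5*((y + sqrt(30 + y)) + y) = -20 + 5*(sqrt(30 + y) + 2*y) = -20 + (5*sqrt(30 + y) + 10*y) = -20 + 5*sqrt(30 + y) + 10*y)
j(U) = 3*U**2 (j(U) = U*(U + 2*U) = U*(3*U) = 3*U**2)
(v(-45) + Z) + j(0 + 20) = ((-20 + 5*sqrt(30 - 45) + 10*(-45)) - 46863) + 3*(0 + 20)**2 = ((-20 + 5*sqrt(-15) - 450) - 46863) + 3*20**2 = ((-20 + 5*(I*sqrt(15)) - 450) - 46863) + 3*400 = ((-20 + 5*I*sqrt(15) - 450) - 46863) + 1200 = ((-470 + 5*I*sqrt(15)) - 46863) + 1200 = (-47333 + 5*I*sqrt(15)) + 1200 = -46133 + 5*I*sqrt(15)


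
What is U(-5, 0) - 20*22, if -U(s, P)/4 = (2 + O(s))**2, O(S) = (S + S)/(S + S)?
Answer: -476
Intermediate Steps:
O(S) = 1 (O(S) = (2*S)/((2*S)) = (2*S)*(1/(2*S)) = 1)
U(s, P) = -36 (U(s, P) = -4*(2 + 1)**2 = -4*3**2 = -4*9 = -36)
U(-5, 0) - 20*22 = -36 - 20*22 = -36 - 440 = -476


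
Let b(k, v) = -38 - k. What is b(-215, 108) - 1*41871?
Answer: -41694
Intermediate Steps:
b(-215, 108) - 1*41871 = (-38 - 1*(-215)) - 1*41871 = (-38 + 215) - 41871 = 177 - 41871 = -41694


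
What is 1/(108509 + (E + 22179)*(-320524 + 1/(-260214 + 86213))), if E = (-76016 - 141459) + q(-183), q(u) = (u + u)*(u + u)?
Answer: 174001/3421042477518009 ≈ 5.0862e-11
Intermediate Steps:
q(u) = 4*u² (q(u) = (2*u)*(2*u) = 4*u²)
E = -83519 (E = (-76016 - 141459) + 4*(-183)² = -217475 + 4*33489 = -217475 + 133956 = -83519)
1/(108509 + (E + 22179)*(-320524 + 1/(-260214 + 86213))) = 1/(108509 + (-83519 + 22179)*(-320524 + 1/(-260214 + 86213))) = 1/(108509 - 61340*(-320524 + 1/(-174001))) = 1/(108509 - 61340*(-320524 - 1/174001)) = 1/(108509 - 61340*(-55771496525/174001)) = 1/(108509 + 3421023596843500/174001) = 1/(3421042477518009/174001) = 174001/3421042477518009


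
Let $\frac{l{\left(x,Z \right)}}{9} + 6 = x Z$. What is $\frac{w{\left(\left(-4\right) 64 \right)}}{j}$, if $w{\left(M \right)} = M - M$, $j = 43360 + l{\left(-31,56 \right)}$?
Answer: $0$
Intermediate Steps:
$l{\left(x,Z \right)} = -54 + 9 Z x$ ($l{\left(x,Z \right)} = -54 + 9 x Z = -54 + 9 Z x$)
$j = 27682$ ($j = 43360 + \left(-54 + 9 \cdot 56 \left(-31\right)\right) = 43360 - 15678 = 27682$)
$w{\left(M \right)} = 0$
$\frac{w{\left(\left(-4\right) 64 \right)}}{j} = \frac{0}{27682} = 0 \cdot \frac{1}{27682} = 0$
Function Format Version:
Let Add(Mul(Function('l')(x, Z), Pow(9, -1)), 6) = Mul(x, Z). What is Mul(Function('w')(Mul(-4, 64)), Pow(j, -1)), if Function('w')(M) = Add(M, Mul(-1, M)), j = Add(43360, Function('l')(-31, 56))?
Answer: 0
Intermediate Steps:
Function('l')(x, Z) = Add(-54, Mul(9, Z, x)) (Function('l')(x, Z) = Add(-54, Mul(9, Mul(x, Z))) = Add(-54, Mul(9, Mul(Z, x))) = Add(-54, Mul(9, Z, x)))
j = 27682 (j = Add(43360, Add(-54, Mul(9, 56, -31))) = Add(43360, Add(-54, -15624)) = Add(43360, -15678) = 27682)
Function('w')(M) = 0
Mul(Function('w')(Mul(-4, 64)), Pow(j, -1)) = Mul(0, Pow(27682, -1)) = Mul(0, Rational(1, 27682)) = 0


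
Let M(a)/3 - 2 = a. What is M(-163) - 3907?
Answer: -4390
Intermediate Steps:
M(a) = 6 + 3*a
M(-163) - 3907 = (6 + 3*(-163)) - 3907 = (6 - 489) - 3907 = -483 - 3907 = -4390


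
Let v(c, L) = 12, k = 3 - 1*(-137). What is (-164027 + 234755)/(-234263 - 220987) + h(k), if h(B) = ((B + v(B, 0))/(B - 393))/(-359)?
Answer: -1059135676/6891498625 ≈ -0.15369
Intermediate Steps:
k = 140 (k = 3 + 137 = 140)
h(B) = -(12 + B)/(359*(-393 + B)) (h(B) = ((B + 12)/(B - 393))/(-359) = ((12 + B)/(-393 + B))*(-1/359) = -(12 + B)/(359*(-393 + B)))
(-164027 + 234755)/(-234263 - 220987) + h(k) = (-164027 + 234755)/(-234263 - 220987) + (-12 - 1*140)/(359*(-393 + 140)) = 70728/(-455250) + (1/359)*(-12 - 140)/(-253) = 70728*(-1/455250) + (1/359)*(-1/253)*(-152) = -11788/75875 + 152/90827 = -1059135676/6891498625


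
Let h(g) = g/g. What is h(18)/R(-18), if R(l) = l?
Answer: -1/18 ≈ -0.055556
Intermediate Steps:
h(g) = 1
h(18)/R(-18) = 1/(-18) = 1*(-1/18) = -1/18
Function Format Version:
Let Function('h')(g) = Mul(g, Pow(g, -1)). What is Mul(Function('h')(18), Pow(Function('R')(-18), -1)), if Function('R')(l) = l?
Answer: Rational(-1, 18) ≈ -0.055556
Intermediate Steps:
Function('h')(g) = 1
Mul(Function('h')(18), Pow(Function('R')(-18), -1)) = Mul(1, Pow(-18, -1)) = Mul(1, Rational(-1, 18)) = Rational(-1, 18)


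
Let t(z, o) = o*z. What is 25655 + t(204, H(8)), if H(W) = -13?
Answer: 23003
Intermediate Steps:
25655 + t(204, H(8)) = 25655 - 13*204 = 25655 - 2652 = 23003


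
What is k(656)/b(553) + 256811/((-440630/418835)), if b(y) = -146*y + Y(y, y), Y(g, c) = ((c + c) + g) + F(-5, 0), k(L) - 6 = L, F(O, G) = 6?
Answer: -1701041131216113/6968387198 ≈ -2.4411e+5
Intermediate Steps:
k(L) = 6 + L
Y(g, c) = 6 + g + 2*c (Y(g, c) = ((c + c) + g) + 6 = (2*c + g) + 6 = (g + 2*c) + 6 = 6 + g + 2*c)
b(y) = 6 - 143*y (b(y) = -146*y + (6 + y + 2*y) = -146*y + (6 + 3*y) = 6 - 143*y)
k(656)/b(553) + 256811/((-440630/418835)) = (6 + 656)/(6 - 143*553) + 256811/((-440630/418835)) = 662/(6 - 79079) + 256811/((-440630*1/418835)) = 662/(-79073) + 256811/(-88126/83767) = 662*(-1/79073) + 256811*(-83767/88126) = -662/79073 - 21512287037/88126 = -1701041131216113/6968387198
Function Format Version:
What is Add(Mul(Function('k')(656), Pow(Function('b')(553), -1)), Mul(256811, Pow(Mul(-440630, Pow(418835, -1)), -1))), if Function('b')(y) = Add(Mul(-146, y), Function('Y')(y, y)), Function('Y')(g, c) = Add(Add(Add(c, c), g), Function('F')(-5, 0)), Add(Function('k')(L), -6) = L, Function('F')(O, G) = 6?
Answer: Rational(-1701041131216113, 6968387198) ≈ -2.4411e+5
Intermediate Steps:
Function('k')(L) = Add(6, L)
Function('Y')(g, c) = Add(6, g, Mul(2, c)) (Function('Y')(g, c) = Add(Add(Add(c, c), g), 6) = Add(Add(Mul(2, c), g), 6) = Add(Add(g, Mul(2, c)), 6) = Add(6, g, Mul(2, c)))
Function('b')(y) = Add(6, Mul(-143, y)) (Function('b')(y) = Add(Mul(-146, y), Add(6, y, Mul(2, y))) = Add(Mul(-146, y), Add(6, Mul(3, y))) = Add(6, Mul(-143, y)))
Add(Mul(Function('k')(656), Pow(Function('b')(553), -1)), Mul(256811, Pow(Mul(-440630, Pow(418835, -1)), -1))) = Add(Mul(Add(6, 656), Pow(Add(6, Mul(-143, 553)), -1)), Mul(256811, Pow(Mul(-440630, Pow(418835, -1)), -1))) = Add(Mul(662, Pow(Add(6, -79079), -1)), Mul(256811, Pow(Mul(-440630, Rational(1, 418835)), -1))) = Add(Mul(662, Pow(-79073, -1)), Mul(256811, Pow(Rational(-88126, 83767), -1))) = Add(Mul(662, Rational(-1, 79073)), Mul(256811, Rational(-83767, 88126))) = Add(Rational(-662, 79073), Rational(-21512287037, 88126)) = Rational(-1701041131216113, 6968387198)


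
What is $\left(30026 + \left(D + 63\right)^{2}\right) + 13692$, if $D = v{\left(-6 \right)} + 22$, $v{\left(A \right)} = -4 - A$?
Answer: $51287$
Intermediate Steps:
$D = 24$ ($D = \left(-4 - -6\right) + 22 = \left(-4 + 6\right) + 22 = 2 + 22 = 24$)
$\left(30026 + \left(D + 63\right)^{2}\right) + 13692 = \left(30026 + \left(24 + 63\right)^{2}\right) + 13692 = \left(30026 + 87^{2}\right) + 13692 = \left(30026 + 7569\right) + 13692 = 37595 + 13692 = 51287$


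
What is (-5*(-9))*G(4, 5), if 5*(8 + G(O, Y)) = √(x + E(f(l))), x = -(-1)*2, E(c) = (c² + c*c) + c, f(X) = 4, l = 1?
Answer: -360 + 9*√38 ≈ -304.52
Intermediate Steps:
E(c) = c + 2*c² (E(c) = (c² + c²) + c = 2*c² + c = c + 2*c²)
x = 2 (x = -1*(-2) = 2)
G(O, Y) = -8 + √38/5 (G(O, Y) = -8 + √(2 + 4*(1 + 2*4))/5 = -8 + √(2 + 4*(1 + 8))/5 = -8 + √(2 + 4*9)/5 = -8 + √(2 + 36)/5 = -8 + √38/5)
(-5*(-9))*G(4, 5) = (-5*(-9))*(-8 + √38/5) = 45*(-8 + √38/5) = -360 + 9*√38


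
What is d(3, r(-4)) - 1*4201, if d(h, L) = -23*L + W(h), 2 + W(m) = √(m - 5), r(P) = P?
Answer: -4111 + I*√2 ≈ -4111.0 + 1.4142*I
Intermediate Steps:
W(m) = -2 + √(-5 + m) (W(m) = -2 + √(m - 5) = -2 + √(-5 + m))
d(h, L) = -2 + √(-5 + h) - 23*L (d(h, L) = -23*L + (-2 + √(-5 + h)) = -2 + √(-5 + h) - 23*L)
d(3, r(-4)) - 1*4201 = (-2 + √(-5 + 3) - 23*(-4)) - 1*4201 = (-2 + √(-2) + 92) - 4201 = (-2 + I*√2 + 92) - 4201 = (90 + I*√2) - 4201 = -4111 + I*√2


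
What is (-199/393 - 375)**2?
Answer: 21778085476/154449 ≈ 1.4101e+5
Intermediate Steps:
(-199/393 - 375)**2 = (-147574/393)**2 = 21778085476/154449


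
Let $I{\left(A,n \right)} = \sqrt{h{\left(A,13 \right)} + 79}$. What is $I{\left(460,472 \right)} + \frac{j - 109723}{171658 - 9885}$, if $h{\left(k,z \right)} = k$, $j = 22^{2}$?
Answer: $- \frac{109239}{161773} + 7 \sqrt{11} \approx 22.541$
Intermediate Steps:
$j = 484$
$I{\left(A,n \right)} = \sqrt{79 + A}$ ($I{\left(A,n \right)} = \sqrt{A + 79} = \sqrt{79 + A}$)
$I{\left(460,472 \right)} + \frac{j - 109723}{171658 - 9885} = \sqrt{79 + 460} + \frac{484 - 109723}{171658 - 9885} = \sqrt{539} + \frac{484 - 109723}{161773} = 7 \sqrt{11} - \frac{109239}{161773} = - \frac{109239}{161773} + 7 \sqrt{11}$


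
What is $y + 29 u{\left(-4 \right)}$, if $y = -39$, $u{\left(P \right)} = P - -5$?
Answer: $-10$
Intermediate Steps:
$u{\left(P \right)} = 5 + P$ ($u{\left(P \right)} = P + 5 = 5 + P$)
$y + 29 u{\left(-4 \right)} = -39 + 29 \left(5 - 4\right) = -39 + 29 \cdot 1 = -39 + 29 = -10$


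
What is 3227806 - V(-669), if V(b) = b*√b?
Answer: 3227806 + 669*I*√669 ≈ 3.2278e+6 + 17304.0*I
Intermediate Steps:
V(b) = b^(3/2)
3227806 - V(-669) = 3227806 - (-669)^(3/2) = 3227806 - (-669)*I*√669 = 3227806 + 669*I*√669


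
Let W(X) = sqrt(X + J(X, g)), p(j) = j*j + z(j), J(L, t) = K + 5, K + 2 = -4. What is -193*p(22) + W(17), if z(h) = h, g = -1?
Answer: -97654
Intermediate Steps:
K = -6 (K = -2 - 4 = -6)
J(L, t) = -1 (J(L, t) = -6 + 5 = -1)
p(j) = j + j**2 (p(j) = j*j + j = j**2 + j = j + j**2)
W(X) = sqrt(-1 + X) (W(X) = sqrt(X - 1) = sqrt(-1 + X))
-193*p(22) + W(17) = -4246*(1 + 22) + sqrt(-1 + 17) = -4246*23 + sqrt(16) = -193*506 + 4 = -97658 + 4 = -97654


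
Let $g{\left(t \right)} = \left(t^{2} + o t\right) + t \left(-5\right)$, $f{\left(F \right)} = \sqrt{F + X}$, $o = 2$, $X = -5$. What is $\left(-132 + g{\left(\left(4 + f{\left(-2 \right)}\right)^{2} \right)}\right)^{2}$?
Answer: $175876 - 126240 i \sqrt{7} \approx 1.7588 \cdot 10^{5} - 3.34 \cdot 10^{5} i$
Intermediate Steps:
$f{\left(F \right)} = \sqrt{-5 + F}$ ($f{\left(F \right)} = \sqrt{F - 5} = \sqrt{-5 + F}$)
$g{\left(t \right)} = t^{2} - 3 t$ ($g{\left(t \right)} = \left(t^{2} + 2 t\right) + t \left(-5\right) = \left(t^{2} + 2 t\right) - 5 t = t^{2} - 3 t$)
$\left(-132 + g{\left(\left(4 + f{\left(-2 \right)}\right)^{2} \right)}\right)^{2} = \left(-132 + \left(4 + \sqrt{-5 - 2}\right)^{2} \left(-3 + \left(4 + \sqrt{-5 - 2}\right)^{2}\right)\right)^{2} = \left(-132 + \left(4 + \sqrt{-7}\right)^{2} \left(-3 + \left(4 + \sqrt{-7}\right)^{2}\right)\right)^{2} = \left(-132 + \left(4 + i \sqrt{7}\right)^{2} \left(-3 + \left(4 + i \sqrt{7}\right)^{2}\right)\right)^{2}$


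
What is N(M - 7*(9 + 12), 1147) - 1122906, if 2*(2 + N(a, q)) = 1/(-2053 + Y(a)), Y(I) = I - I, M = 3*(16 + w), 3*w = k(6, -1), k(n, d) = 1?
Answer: -4610660249/4106 ≈ -1.1229e+6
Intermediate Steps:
w = ⅓ (w = (⅓)*1 = ⅓ ≈ 0.33333)
M = 49 (M = 3*(16 + ⅓) = 3*(49/3) = 49)
Y(I) = 0
N(a, q) = -8213/4106 (N(a, q) = -2 + 1/(2*(-2053 + 0)) = -2 + (½)/(-2053) = -2 + (½)*(-1/2053) = -2 - 1/4106 = -8213/4106)
N(M - 7*(9 + 12), 1147) - 1122906 = -8213/4106 - 1122906 = -4610660249/4106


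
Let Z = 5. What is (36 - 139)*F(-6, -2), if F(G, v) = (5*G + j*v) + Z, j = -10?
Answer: 515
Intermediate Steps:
F(G, v) = 5 - 10*v + 5*G (F(G, v) = (5*G - 10*v) + 5 = (-10*v + 5*G) + 5 = 5 - 10*v + 5*G)
(36 - 139)*F(-6, -2) = (36 - 139)*(5 - 10*(-2) + 5*(-6)) = -103*(5 + 20 - 30) = -103*(-5) = 515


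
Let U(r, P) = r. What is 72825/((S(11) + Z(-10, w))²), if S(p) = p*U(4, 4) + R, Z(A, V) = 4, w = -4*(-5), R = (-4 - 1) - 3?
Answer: 2913/64 ≈ 45.516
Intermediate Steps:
R = -8 (R = -5 - 3 = -8)
w = 20
S(p) = -8 + 4*p (S(p) = p*4 - 8 = 4*p - 8 = -8 + 4*p)
72825/((S(11) + Z(-10, w))²) = 72825/(((-8 + 4*11) + 4)²) = 72825/(((-8 + 44) + 4)²) = 72825/((36 + 4)²) = 72825/(40²) = 72825/1600 = 72825*(1/1600) = 2913/64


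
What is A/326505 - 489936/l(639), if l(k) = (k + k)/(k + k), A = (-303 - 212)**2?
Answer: -31993257691/65301 ≈ -4.8994e+5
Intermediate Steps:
A = 265225 (A = (-515)**2 = 265225)
l(k) = 1 (l(k) = (2*k)/((2*k)) = (2*k)*(1/(2*k)) = 1)
A/326505 - 489936/l(639) = 265225/326505 - 489936/1 = 265225*(1/326505) - 489936*1 = 53045/65301 - 489936 = -31993257691/65301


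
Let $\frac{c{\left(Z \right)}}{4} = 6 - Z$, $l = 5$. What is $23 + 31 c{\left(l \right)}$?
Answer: $147$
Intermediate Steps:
$c{\left(Z \right)} = 24 - 4 Z$ ($c{\left(Z \right)} = 4 \left(6 - Z\right) = 24 - 4 Z$)
$23 + 31 c{\left(l \right)} = 23 + 31 \left(24 - 20\right) = 23 + 31 \cdot 4 = 23 + 124 = 147$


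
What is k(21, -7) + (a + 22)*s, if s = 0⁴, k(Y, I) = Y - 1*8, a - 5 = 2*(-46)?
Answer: 13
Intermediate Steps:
a = -87 (a = 5 + 2*(-46) = 5 - 92 = -87)
k(Y, I) = -8 + Y (k(Y, I) = Y - 8 = -8 + Y)
s = 0
k(21, -7) + (a + 22)*s = (-8 + 21) + (-87 + 22)*0 = 13 - 65*0 = 13 + 0 = 13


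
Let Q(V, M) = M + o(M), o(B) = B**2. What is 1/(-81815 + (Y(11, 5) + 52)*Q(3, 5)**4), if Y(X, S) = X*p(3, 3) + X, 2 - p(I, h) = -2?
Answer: 1/86588185 ≈ 1.1549e-8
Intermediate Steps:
p(I, h) = 4 (p(I, h) = 2 - 1*(-2) = 2 + 2 = 4)
Y(X, S) = 5*X (Y(X, S) = X*4 + X = 4*X + X = 5*X)
Q(V, M) = M + M**2
1/(-81815 + (Y(11, 5) + 52)*Q(3, 5)**4) = 1/(-81815 + (5*11 + 52)*(5*(1 + 5))**4) = 1/(-81815 + (55 + 52)*(5*6)**4) = 1/(-81815 + 107*30**4) = 1/(-81815 + 107*810000) = 1/(-81815 + 86670000) = 1/86588185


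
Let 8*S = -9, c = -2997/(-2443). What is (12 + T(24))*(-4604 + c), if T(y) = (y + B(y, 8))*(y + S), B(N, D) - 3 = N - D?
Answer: -89563039875/19544 ≈ -4.5826e+6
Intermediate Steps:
B(N, D) = 3 + N - D (B(N, D) = 3 + (N - D) = 3 + N - D)
c = 2997/2443 (c = -2997*(-1/2443) = 2997/2443 ≈ 1.2268)
S = -9/8 (S = (1/8)*(-9) = -9/8 ≈ -1.1250)
T(y) = (-5 + 2*y)*(-9/8 + y) (T(y) = (y + (3 + y - 1*8))*(y - 9/8) = (y + (3 + y - 8))*(-9/8 + y) = (y + (-5 + y))*(-9/8 + y) = (-5 + 2*y)*(-9/8 + y))
(12 + T(24))*(-4604 + c) = (12 + (45/8 + 2*24**2 - 29/4*24))*(-4604 + 2997/2443) = (12 + (45/8 + 2*576 - 174))*(-11244575/2443) = (12 + (45/8 + 1152 - 174))*(-11244575/2443) = (12 + 7869/8)*(-11244575/2443) = (7965/8)*(-11244575/2443) = -89563039875/19544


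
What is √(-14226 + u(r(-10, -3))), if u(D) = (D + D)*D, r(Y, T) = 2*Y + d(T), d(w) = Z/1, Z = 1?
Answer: 8*I*√211 ≈ 116.21*I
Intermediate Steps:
d(w) = 1 (d(w) = 1/1 = 1*1 = 1)
r(Y, T) = 1 + 2*Y (r(Y, T) = 2*Y + 1 = 1 + 2*Y)
u(D) = 2*D² (u(D) = (2*D)*D = 2*D²)
√(-14226 + u(r(-10, -3))) = √(-14226 + 2*(1 + 2*(-10))²) = √(-14226 + 2*(1 - 20)²) = √(-14226 + 2*(-19)²) = √(-14226 + 2*361) = √(-14226 + 722) = √(-13504) = 8*I*√211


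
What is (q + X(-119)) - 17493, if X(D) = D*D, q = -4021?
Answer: -7353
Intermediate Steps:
X(D) = D²
(q + X(-119)) - 17493 = (-4021 + (-119)²) - 17493 = (-4021 + 14161) - 17493 = 10140 - 17493 = -7353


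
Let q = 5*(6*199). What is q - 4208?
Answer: 1762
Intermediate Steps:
q = 5970 (q = 5*1194 = 5970)
q - 4208 = 5970 - 4208 = 1762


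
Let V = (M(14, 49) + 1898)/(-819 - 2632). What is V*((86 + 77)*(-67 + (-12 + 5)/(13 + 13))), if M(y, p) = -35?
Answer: 531117081/89726 ≈ 5919.3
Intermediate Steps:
V = -1863/3451 (V = (-35 + 1898)/(-819 - 2632) = 1863/(-3451) = 1863*(-1/3451) = -1863/3451 ≈ -0.53984)
V*((86 + 77)*(-67 + (-12 + 5)/(13 + 13))) = -1863*(86 + 77)*(-67 + (-12 + 5)/(13 + 13))/3451 = -303669*(-67 - 7/26)/3451 = -303669*(-1749)/(3451*26) = -1863/3451*(-285087/26) = 531117081/89726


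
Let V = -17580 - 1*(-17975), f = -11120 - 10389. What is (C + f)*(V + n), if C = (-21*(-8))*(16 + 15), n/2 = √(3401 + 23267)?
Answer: -6438895 - 65204*√6667 ≈ -1.1763e+7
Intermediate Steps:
f = -21509
n = 4*√6667 (n = 2*√(3401 + 23267) = 2*√26668 = 2*(2*√6667) = 4*√6667 ≈ 326.61)
C = 5208 (C = 168*31 = 5208)
V = 395 (V = -17580 + 17975 = 395)
(C + f)*(V + n) = (5208 - 21509)*(395 + 4*√6667) = -16301*(395 + 4*√6667) = -6438895 - 65204*√6667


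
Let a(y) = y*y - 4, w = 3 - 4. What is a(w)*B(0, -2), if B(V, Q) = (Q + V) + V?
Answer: 6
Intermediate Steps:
B(V, Q) = Q + 2*V
w = -1
a(y) = -4 + y**2 (a(y) = y**2 - 4 = -4 + y**2)
a(w)*B(0, -2) = (-4 + (-1)**2)*(-2 + 2*0) = (-4 + 1)*(-2 + 0) = -3*(-2) = 6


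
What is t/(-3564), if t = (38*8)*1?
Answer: -76/891 ≈ -0.085297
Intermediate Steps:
t = 304 (t = 304*1 = 304)
t/(-3564) = 304/(-3564) = 304*(-1/3564) = -76/891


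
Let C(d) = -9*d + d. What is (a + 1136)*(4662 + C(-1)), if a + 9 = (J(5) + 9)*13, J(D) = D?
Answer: 6113030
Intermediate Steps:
C(d) = -8*d
a = 173 (a = -9 + (5 + 9)*13 = -9 + 14*13 = -9 + 182 = 173)
(a + 1136)*(4662 + C(-1)) = (173 + 1136)*(4662 - 8*(-1)) = 1309*(4662 + 8) = 1309*4670 = 6113030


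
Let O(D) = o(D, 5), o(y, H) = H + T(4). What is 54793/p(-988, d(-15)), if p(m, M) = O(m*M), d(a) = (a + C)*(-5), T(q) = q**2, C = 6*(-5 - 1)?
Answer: 54793/21 ≈ 2609.2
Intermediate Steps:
C = -36 (C = 6*(-6) = -36)
o(y, H) = 16 + H (o(y, H) = H + 4**2 = H + 16 = 16 + H)
d(a) = 180 - 5*a (d(a) = (a - 36)*(-5) = (-36 + a)*(-5) = 180 - 5*a)
O(D) = 21 (O(D) = 16 + 5 = 21)
p(m, M) = 21
54793/p(-988, d(-15)) = 54793/21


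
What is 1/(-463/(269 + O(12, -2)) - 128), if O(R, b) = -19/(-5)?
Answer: -1364/176907 ≈ -0.0077103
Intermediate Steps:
O(R, b) = 19/5 (O(R, b) = -19*(-⅕) = 19/5)
1/(-463/(269 + O(12, -2)) - 128) = 1/(-463/(269 + 19/5) - 128) = 1/(-463/(1364/5) - 128) = 1/((5/1364)*(-463) - 128) = 1/(-2315/1364 - 128) = 1/(-176907/1364) = -1364/176907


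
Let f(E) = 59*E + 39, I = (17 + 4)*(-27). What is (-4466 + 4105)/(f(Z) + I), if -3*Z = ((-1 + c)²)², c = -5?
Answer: 361/26016 ≈ 0.013876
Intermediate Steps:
I = -567 (I = 21*(-27) = -567)
Z = -432 (Z = -(-1 - 5)⁴/3 = -((-6)²)²/3 = -⅓*36² = -⅓*1296 = -432)
f(E) = 39 + 59*E
(-4466 + 4105)/(f(Z) + I) = (-4466 + 4105)/((39 + 59*(-432)) - 567) = -361/((39 - 25488) - 567) = -361/(-25449 - 567) = -361/(-26016) = -361*(-1/26016) = 361/26016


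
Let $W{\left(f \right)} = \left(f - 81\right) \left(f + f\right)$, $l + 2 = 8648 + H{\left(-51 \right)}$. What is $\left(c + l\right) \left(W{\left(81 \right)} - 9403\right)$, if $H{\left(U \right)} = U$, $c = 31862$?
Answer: $-380417171$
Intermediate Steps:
$l = 8595$ ($l = -2 + \left(8648 - 51\right) = -2 + 8597 = 8595$)
$W{\left(f \right)} = 2 f \left(-81 + f\right)$ ($W{\left(f \right)} = \left(-81 + f\right) 2 f = 2 f \left(-81 + f\right)$)
$\left(c + l\right) \left(W{\left(81 \right)} - 9403\right) = \left(31862 + 8595\right) \left(2 \cdot 81 \left(-81 + 81\right) - 9403\right) = 40457 \left(2 \cdot 81 \cdot 0 - 9403\right) = 40457 \left(0 - 9403\right) = 40457 \left(-9403\right) = -380417171$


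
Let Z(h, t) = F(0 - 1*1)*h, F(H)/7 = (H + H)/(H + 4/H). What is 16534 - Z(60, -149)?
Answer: 16366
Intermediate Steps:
F(H) = 14*H/(H + 4/H) (F(H) = 7*((H + H)/(H + 4/H)) = 7*((2*H)/(H + 4/H)) = 7*(2*H/(H + 4/H)) = 14*H/(H + 4/H))
Z(h, t) = 14*h/5 (Z(h, t) = (14*(0 - 1*1)²/(4 + (0 - 1*1)²))*h = (14*(0 - 1)²/(4 + (0 - 1)²))*h = (14*(-1)²/(4 + (-1)²))*h = (14*1/(4 + 1))*h = (14*1/5)*h = (14*1*(⅕))*h = 14*h/5)
16534 - Z(60, -149) = 16534 - 14*60/5 = 16534 - 1*168 = 16534 - 168 = 16366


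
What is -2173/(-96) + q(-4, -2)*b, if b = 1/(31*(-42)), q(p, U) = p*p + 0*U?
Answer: 157095/6944 ≈ 22.623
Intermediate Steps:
q(p, U) = p² (q(p, U) = p² + 0 = p²)
b = -1/1302 (b = (1/31)*(-1/42) = -1/1302 ≈ -0.00076805)
-2173/(-96) + q(-4, -2)*b = -2173/(-96) + (-4)²*(-1/1302) = -2173*(-1)/96 + 16*(-1/1302) = -41*(-53/96) - 8/651 = 2173/96 - 8/651 = 157095/6944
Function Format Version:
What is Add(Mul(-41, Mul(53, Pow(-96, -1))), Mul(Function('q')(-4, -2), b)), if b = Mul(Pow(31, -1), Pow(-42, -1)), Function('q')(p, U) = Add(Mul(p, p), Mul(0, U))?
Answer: Rational(157095, 6944) ≈ 22.623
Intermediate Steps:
Function('q')(p, U) = Pow(p, 2) (Function('q')(p, U) = Add(Pow(p, 2), 0) = Pow(p, 2))
b = Rational(-1, 1302) (b = Mul(Rational(1, 31), Rational(-1, 42)) = Rational(-1, 1302) ≈ -0.00076805)
Add(Mul(-41, Mul(53, Pow(-96, -1))), Mul(Function('q')(-4, -2), b)) = Add(Mul(-41, Mul(53, Pow(-96, -1))), Mul(Pow(-4, 2), Rational(-1, 1302))) = Add(Mul(-41, Mul(53, Rational(-1, 96))), Mul(16, Rational(-1, 1302))) = Add(Mul(-41, Rational(-53, 96)), Rational(-8, 651)) = Add(Rational(2173, 96), Rational(-8, 651)) = Rational(157095, 6944)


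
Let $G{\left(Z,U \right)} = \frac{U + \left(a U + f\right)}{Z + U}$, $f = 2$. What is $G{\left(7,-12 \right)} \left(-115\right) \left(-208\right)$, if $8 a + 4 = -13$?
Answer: $-74152$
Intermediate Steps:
$a = - \frac{17}{8}$ ($a = - \frac{1}{2} + \frac{1}{8} \left(-13\right) = - \frac{1}{2} - \frac{13}{8} = - \frac{17}{8} \approx -2.125$)
$G{\left(Z,U \right)} = \frac{2 - \frac{9 U}{8}}{U + Z}$ ($G{\left(Z,U \right)} = \frac{U - \left(-2 + \frac{17 U}{8}\right)}{Z + U} = \frac{U - \left(-2 + \frac{17 U}{8}\right)}{U + Z} = \frac{2 - \frac{9 U}{8}}{U + Z}$)
$G{\left(7,-12 \right)} \left(-115\right) \left(-208\right) = \frac{2 - - \frac{27}{2}}{-12 + 7} \left(-115\right) \left(-208\right) = \frac{2 + \frac{27}{2}}{-5} \left(-115\right) \left(-208\right) = \left(- \frac{1}{5}\right) \frac{31}{2} \left(-115\right) \left(-208\right) = \left(- \frac{31}{10}\right) \left(-115\right) \left(-208\right) = \frac{713}{2} \left(-208\right) = -74152$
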